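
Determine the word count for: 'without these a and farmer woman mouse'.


Counting words by splitting on spaces:
  Word 1: 'without'
  Word 2: 'these'
  Word 3: 'a'
  Word 4: 'and'
  Word 5: 'farmer'
  Word 6: 'woman'
  Word 7: 'mouse'
Total words: 7

7


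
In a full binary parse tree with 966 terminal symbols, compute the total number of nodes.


Leaf nodes (terminals): 966
Internal nodes = n - 1 = 966 - 1 = 965
Total = leaves + internal = 966 + 965 = 1931

1931


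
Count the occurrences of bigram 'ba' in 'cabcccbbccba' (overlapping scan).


Scanning 'cabcccbbccba' for bigram 'ba':
  Position 0: 'ca' -> no
  Position 1: 'ab' -> no
  Position 2: 'bc' -> no
  Position 3: 'cc' -> no
  Position 4: 'cc' -> no
  Position 5: 'cb' -> no
  Position 6: 'bb' -> no
  Position 7: 'bc' -> no
  Position 8: 'cc' -> no
  Position 9: 'cb' -> no
  Position 10: 'ba' -> MATCH
Total matches: 1

1


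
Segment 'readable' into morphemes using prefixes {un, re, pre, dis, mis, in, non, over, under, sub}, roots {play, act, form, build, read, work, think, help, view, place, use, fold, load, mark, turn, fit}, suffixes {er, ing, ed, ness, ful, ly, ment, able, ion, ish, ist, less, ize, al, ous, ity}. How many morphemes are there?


Segmenting 'readable' against the inventory:
  'read' -> root (morpheme 1)
  'able' -> suffix (morpheme 2)
Total morphemes: 2

2


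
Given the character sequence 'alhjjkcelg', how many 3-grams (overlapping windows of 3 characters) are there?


String 'alhjjkcelg' has length L = 10.
Number of overlapping n-grams = L - n + 1
Substituting: 10 - 3 + 1 = 8

8


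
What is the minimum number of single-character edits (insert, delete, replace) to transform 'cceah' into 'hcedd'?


Building DP table for s1='cceah' (len 5) and s2='hcedd' (len 5):
       h  c  e  d  d
    0  1  2  3  4  5
  c 1  1  1  2  3  4
  c 2  2  1  2  3  4
  e 3  3  2  1  2  3
  a 4  4  3  2  2  3
  h 5  4  4  3  3  3
Edit distance = dp[5][5] = 3

3


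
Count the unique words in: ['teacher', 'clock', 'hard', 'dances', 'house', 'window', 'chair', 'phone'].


Listing all tokens and tracking unique types:
  Token 1: 'teacher' -> NEW (unique so far: 1)
  Token 2: 'clock' -> NEW (unique so far: 2)
  Token 3: 'hard' -> NEW (unique so far: 3)
  Token 4: 'dances' -> NEW (unique so far: 4)
  Token 5: 'house' -> NEW (unique so far: 5)
  Token 6: 'window' -> NEW (unique so far: 6)
  Token 7: 'chair' -> NEW (unique so far: 7)
  Token 8: 'phone' -> NEW (unique so far: 8)
Unique types: ('chair', 'clock', 'dances', 'hard', 'house', 'phone', 'teacher', 'window')
Vocabulary size: 8

8


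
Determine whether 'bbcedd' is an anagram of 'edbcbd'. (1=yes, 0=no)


Sort characters of 'bbcedd': 'bbcdde'
Sort characters of 'edbcbd': 'bbcdde'
Sorted forms match -> they ARE anagrams
Result: 1

1


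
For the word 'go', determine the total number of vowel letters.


Scanning each character of 'go':
  Position 1: 'g' -> consonant (running count: 0)
  Position 2: 'o' -> vowel (running count: 1)
Total vowels: 1

1


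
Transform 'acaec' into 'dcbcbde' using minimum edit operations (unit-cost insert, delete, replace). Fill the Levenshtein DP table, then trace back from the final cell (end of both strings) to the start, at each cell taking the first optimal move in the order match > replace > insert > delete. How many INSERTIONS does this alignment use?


Edit distance = 6. Backtracking from cell (5, 7) with preference match > replace > insert > delete,
then listing the resulting alignment 'acaec' -> 'dcbcbde' left to right:
  Step 1: insert 'd' [insertion #1]
  Step 2: insert 'c' [insertion #2]
  Step 3: replace a->b
  Step 4: keep 'c'
  Step 5: replace a->b
  Step 6: replace e->d
  Step 7: replace c->e
Total insertions: 2

2


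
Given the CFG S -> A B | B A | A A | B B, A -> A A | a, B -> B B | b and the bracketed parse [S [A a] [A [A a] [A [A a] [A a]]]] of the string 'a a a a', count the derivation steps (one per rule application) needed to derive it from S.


Every bracketed nonterminal node [X ...] in the tree is produced by exactly one rule application.
Reading the tree off as a leftmost derivation:
  Step 1: S  =>  A A   (applied S -> A A)
  Step 2: A A  =>  a A   (applied A -> a)
  Step 3: a A  =>  a A A   (applied A -> A A)
  Step 4: a A A  =>  a a A   (applied A -> a)
  Step 5: a a A  =>  a a A A   (applied A -> A A)
  Step 6: a a A A  =>  a a a A   (applied A -> a)
  Step 7: a a a A  =>  a a a a   (applied A -> a)
Final yield: a a a a
Total rewrite steps: 7

7


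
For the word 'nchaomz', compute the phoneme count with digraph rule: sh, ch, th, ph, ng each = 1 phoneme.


Parsing 'nchaomz' greedily, digraphs first:
  'n' -> consonant phoneme (phonemes so far: 1)
  'ch' -> digraph (1 consonant phoneme) (phonemes so far: 2)
  'a' -> vowel phoneme (phonemes so far: 3)
  'o' -> vowel phoneme (phonemes so far: 4)
  'm' -> consonant phoneme (phonemes so far: 5)
  'z' -> consonant phoneme (phonemes so far: 6)
Total phonemes: 6

6


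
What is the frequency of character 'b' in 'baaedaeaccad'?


Scanning 'baaedaeaccad' for 'b':
  Position 0: 'b' -> MATCH (count: 1)
Total occurrences of 'b': 1

1


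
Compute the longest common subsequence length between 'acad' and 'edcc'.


DP table for LCS of 'acad' and 'edcc':
       e  d  c  c
    0  0  0  0  0
  a 0  0  0  0  0
  c 0  0  0  1  1
  a 0  0  0  1  1
  d 0  0  1  1  1
LCS: 'c'
LCS length = 1

1


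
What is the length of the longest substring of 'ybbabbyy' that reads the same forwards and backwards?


Scanning 'ybbabbyy' for palindromic substrings.
Substring at positions 0-6: 'ybbabby'.
Check: reverse('ybbabby') = 'ybbabby' -> palindrome confirmed.
Neighbouring characters ('-' / 'y') break symmetry, so it cannot extend further.
No longer palindromic substring exists; longest length = 7

7


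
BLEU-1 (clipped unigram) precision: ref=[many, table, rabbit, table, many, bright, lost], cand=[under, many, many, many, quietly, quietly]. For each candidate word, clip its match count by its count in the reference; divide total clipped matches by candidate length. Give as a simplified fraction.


Reference word counts: {'bright': 1, 'lost': 1, 'many': 2, 'rabbit': 1, 'table': 2}
Checking each candidate word (with clipping):
  'under' -> not in reference -> no match (matches: 0)
  'many' -> in reference (ref count 2, used 1/2) -> match (matches: 1)
  'many' -> in reference (ref count 2, used 2/2) -> match (matches: 2)
  'many' -> ref count 2 already used up (2/2) -> clipped, no match (matches: 2)
  'quietly' -> not in reference -> no match (matches: 2)
  'quietly' -> not in reference -> no match (matches: 2)
Clipped matches: 2, Candidate length: 6
Precision = 2/6 = 1/3

1/3


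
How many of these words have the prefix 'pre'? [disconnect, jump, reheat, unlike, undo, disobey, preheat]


Checking each word for prefix 'pre':
  'disconnect' -> no (count: 0)
  'jump' -> no (count: 0)
  'reheat' -> no (count: 0)
  'unlike' -> no (count: 0)
  'undo' -> no (count: 0)
  'disobey' -> no (count: 0)
  'preheat' -> YES, starts with 'pre' (count: 1)
Total with prefix 'pre': 1

1


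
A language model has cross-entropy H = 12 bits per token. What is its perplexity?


Perplexity formula: PP = 2^H
H = 12
PP = 2^12
PP = 2^12 = 4096

4096


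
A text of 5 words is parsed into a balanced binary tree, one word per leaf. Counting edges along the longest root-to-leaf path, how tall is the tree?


In a balanced binary tree with n leaves the deepest leaf is ceil(log2(n)) edges below the root.
log2(5) = 2.3219
ceil(2.3219) = 3
height (edges) = 3

3


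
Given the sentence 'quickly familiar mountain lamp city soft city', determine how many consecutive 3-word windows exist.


Word trigrams from [7] words:
  Trigram 1: (quickly familiar mountain)
  Trigram 2: (familiar mountain lamp)
  Trigram 3: (mountain lamp city)
  Trigram 4: (lamp city soft)
  Trigram 5: (city soft city)
Total word trigrams: 7 - 2 = 5

5


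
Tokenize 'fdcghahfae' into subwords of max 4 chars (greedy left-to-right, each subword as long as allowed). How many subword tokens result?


'fdcghahfae' has 10 characters.
Chunking with max size 4:
  Chunk 1: 'fdcg' (positions 0-3)
  Chunk 2: 'hahf' (positions 4-7)
  Chunk 3: 'ae' (positions 8-9)
Total chunks: ceil(10 / 4) = 3

3


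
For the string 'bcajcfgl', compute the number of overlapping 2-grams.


String 'bcajcfgl' has length L = 8.
Number of overlapping n-grams = L - n + 1
Substituting: 8 - 2 + 1 = 7

7


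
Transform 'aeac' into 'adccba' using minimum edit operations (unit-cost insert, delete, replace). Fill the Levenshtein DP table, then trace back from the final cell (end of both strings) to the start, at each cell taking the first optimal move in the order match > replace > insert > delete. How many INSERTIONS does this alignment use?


Edit distance = 4. Backtracking from cell (4, 6) with preference match > replace > insert > delete,
then listing the resulting alignment 'aeac' -> 'adccba' left to right:
  Step 1: keep 'a'
  Step 2: replace e->d
  Step 3: replace a->c
  Step 4: keep 'c'
  Step 5: insert 'b' [insertion #1]
  Step 6: insert 'a' [insertion #2]
Total insertions: 2

2


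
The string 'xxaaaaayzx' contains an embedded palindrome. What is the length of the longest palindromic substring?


Scanning 'xxaaaaayzx' for palindromic substrings.
Substring at positions 2-6: 'aaaaa'.
Check: reverse('aaaaa') = 'aaaaa' -> palindrome confirmed.
Neighbouring characters ('x' / 'y') break symmetry, so it cannot extend further.
No longer palindromic substring exists; longest length = 5

5


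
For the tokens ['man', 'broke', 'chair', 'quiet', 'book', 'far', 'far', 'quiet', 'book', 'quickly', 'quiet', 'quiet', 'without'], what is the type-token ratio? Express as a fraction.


Tokens: 13
Unique types: ('book', 'broke', 'chair', 'far', 'man', 'quickly', 'quiet', 'without') = 8
TTR = 8/13
Already in lowest terms.

8/13


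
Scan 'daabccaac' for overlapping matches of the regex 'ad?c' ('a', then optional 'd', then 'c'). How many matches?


Pattern: ad?c means 'a', then optional 'd', then 'c'.
Scanning 'daabccaac' position-by-position:
  Pos 0: window 'daa' -> no
  Pos 1: window 'aab' -> no
  Pos 2: window 'abc' -> no
  Pos 3: window 'bcc' -> no
  Pos 4: window 'cca' -> no
  Pos 5: window 'caa' -> no
  Pos 6: window 'aac' -> no
  Pos 7: window 'ac' -> MATCH
  Pos 8: window 'c' -> no
Total matches: 1

1


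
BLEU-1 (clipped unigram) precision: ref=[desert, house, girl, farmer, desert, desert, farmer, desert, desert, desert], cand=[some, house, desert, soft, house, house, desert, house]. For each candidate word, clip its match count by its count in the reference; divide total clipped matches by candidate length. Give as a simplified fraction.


Reference word counts: {'desert': 6, 'farmer': 2, 'girl': 1, 'house': 1}
Checking each candidate word (with clipping):
  'some' -> not in reference -> no match (matches: 0)
  'house' -> in reference (ref count 1, used 1/1) -> match (matches: 1)
  'desert' -> in reference (ref count 6, used 1/6) -> match (matches: 2)
  'soft' -> not in reference -> no match (matches: 2)
  'house' -> ref count 1 already used up (1/1) -> clipped, no match (matches: 2)
  'house' -> ref count 1 already used up (1/1) -> clipped, no match (matches: 2)
  'desert' -> in reference (ref count 6, used 2/6) -> match (matches: 3)
  'house' -> ref count 1 already used up (1/1) -> clipped, no match (matches: 3)
Clipped matches: 3, Candidate length: 8
Precision = 3/8

3/8


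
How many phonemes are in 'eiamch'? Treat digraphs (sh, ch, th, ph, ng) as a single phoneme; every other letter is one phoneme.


Parsing 'eiamch' greedily, digraphs first:
  'e' -> vowel phoneme (phonemes so far: 1)
  'i' -> vowel phoneme (phonemes so far: 2)
  'a' -> vowel phoneme (phonemes so far: 3)
  'm' -> consonant phoneme (phonemes so far: 4)
  'ch' -> digraph (1 consonant phoneme) (phonemes so far: 5)
Total phonemes: 5

5


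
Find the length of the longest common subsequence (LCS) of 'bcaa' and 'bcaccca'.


DP table for LCS of 'bcaa' and 'bcaccca':
       b  c  a  c  c  c  a
    0  0  0  0  0  0  0  0
  b 0  1  1  1  1  1  1  1
  c 0  1  2  2  2  2  2  2
  a 0  1  2  3  3  3  3  3
  a 0  1  2  3  3  3  3  4
LCS: 'bcaa'
LCS length = 4

4


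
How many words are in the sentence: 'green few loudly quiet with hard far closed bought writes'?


Counting words by splitting on spaces:
  Word 1: 'green'
  Word 2: 'few'
  Word 3: 'loudly'
  Word 4: 'quiet'
  Word 5: 'with'
  Word 6: 'hard'
  Word 7: 'far'
  Word 8: 'closed'
  Word 9: 'bought'
  Word 10: 'writes'
Total words: 10

10


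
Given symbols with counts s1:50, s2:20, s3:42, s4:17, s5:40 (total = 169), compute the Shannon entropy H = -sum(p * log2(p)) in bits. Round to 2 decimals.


Computing entropy H = -sum(p_i * log2(p_i)):
  s1: p = 50/169 = 0.2959, -p*log2(p) = 0.5198
  s2: p = 20/169 = 0.1183, -p*log2(p) = 0.3644
  s3: p = 42/169 = 0.2485, -p*log2(p) = 0.4992
  s4: p = 17/169 = 0.1006, -p*log2(p) = 0.3333
  s5: p = 40/169 = 0.2367, -p*log2(p) = 0.4921
H = sum of terms = 2.2088
Rounded to 2 decimals: 2.21

2.21


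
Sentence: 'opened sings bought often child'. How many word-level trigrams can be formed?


Word trigrams from [5] words:
  Trigram 1: (opened sings bought)
  Trigram 2: (sings bought often)
  Trigram 3: (bought often child)
Total word trigrams: 5 - 2 = 3

3


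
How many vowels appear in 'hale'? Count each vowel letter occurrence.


Scanning each character of 'hale':
  Position 1: 'h' -> consonant (running count: 0)
  Position 2: 'a' -> vowel (running count: 1)
  Position 3: 'l' -> consonant (running count: 1)
  Position 4: 'e' -> vowel (running count: 2)
Total vowels: 2

2


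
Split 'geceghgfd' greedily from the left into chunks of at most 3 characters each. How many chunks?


'geceghgfd' has 9 characters.
Chunking with max size 3:
  Chunk 1: 'gec' (positions 0-2)
  Chunk 2: 'egh' (positions 3-5)
  Chunk 3: 'gfd' (positions 6-8)
Total chunks: ceil(9 / 3) = 3

3


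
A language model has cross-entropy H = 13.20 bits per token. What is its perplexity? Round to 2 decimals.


Perplexity formula: PP = 2^H
H = 13.20
PP = 2^13.20
Decompose: 2^13.20 = 2^13 * 2^0.20
2^13 = 8192, 2^0.20 ~ 1.1486984
PP ~ 8192 * 1.1486984 = 9410.1372928
Rounded to 2 decimals: 9410.14

9410.14


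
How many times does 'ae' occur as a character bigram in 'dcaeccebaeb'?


Scanning 'dcaeccebaeb' for bigram 'ae':
  Position 0: 'dc' -> no
  Position 1: 'ca' -> no
  Position 2: 'ae' -> MATCH
  Position 3: 'ec' -> no
  Position 4: 'cc' -> no
  Position 5: 'ce' -> no
  Position 6: 'eb' -> no
  Position 7: 'ba' -> no
  Position 8: 'ae' -> MATCH
  Position 9: 'eb' -> no
Total matches: 2

2


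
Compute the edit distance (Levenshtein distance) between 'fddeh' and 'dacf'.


Building DP table for s1='fddeh' (len 5) and s2='dacf' (len 4):
       d  a  c  f
    0  1  2  3  4
  f 1  1  2  3  3
  d 2  1  2  3  4
  d 3  2  2  3  4
  e 4  3  3  3  4
  h 5  4  4  4  4
Edit distance = dp[5][4] = 4

4


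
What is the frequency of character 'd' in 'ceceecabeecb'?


Scanning 'ceceecabeecb' for 'd':
  No matches found.
Total occurrences of 'd': 0

0


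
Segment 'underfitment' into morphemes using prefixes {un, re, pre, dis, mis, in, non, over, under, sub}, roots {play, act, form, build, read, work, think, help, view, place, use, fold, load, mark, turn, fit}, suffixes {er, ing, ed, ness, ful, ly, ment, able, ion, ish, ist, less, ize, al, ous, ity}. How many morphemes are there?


Segmenting 'underfitment' against the inventory:
  'under' -> prefix (morpheme 1)
  'fit' -> root (morpheme 2)
  'ment' -> suffix (morpheme 3)
Total morphemes: 3

3


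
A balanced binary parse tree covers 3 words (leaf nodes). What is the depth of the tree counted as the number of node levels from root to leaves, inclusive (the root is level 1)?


In a balanced binary tree with n leaves the deepest leaf is ceil(log2(n)) edges below the root,
so counting node levels inclusive of root and leaves gives ceil(log2(n)) + 1 levels.
log2(3) = 1.5850
ceil(1.5850) = 2
levels = 2 + 1 = 3

3


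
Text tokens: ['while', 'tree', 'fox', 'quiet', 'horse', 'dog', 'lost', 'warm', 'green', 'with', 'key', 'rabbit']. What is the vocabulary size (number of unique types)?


Listing all tokens and tracking unique types:
  Token 1: 'while' -> NEW (unique so far: 1)
  Token 2: 'tree' -> NEW (unique so far: 2)
  Token 3: 'fox' -> NEW (unique so far: 3)
  Token 4: 'quiet' -> NEW (unique so far: 4)
  Token 5: 'horse' -> NEW (unique so far: 5)
  Token 6: 'dog' -> NEW (unique so far: 6)
  Token 7: 'lost' -> NEW (unique so far: 7)
  Token 8: 'warm' -> NEW (unique so far: 8)
  Token 9: 'green' -> NEW (unique so far: 9)
  Token 10: 'with' -> NEW (unique so far: 10)
  Token 11: 'key' -> NEW (unique so far: 11)
  Token 12: 'rabbit' -> NEW (unique so far: 12)
Unique types: ('dog', 'fox', 'green', 'horse', 'key', 'lost', 'quiet', 'rabbit', 'tree', 'warm', 'while', 'with')
Vocabulary size: 12

12


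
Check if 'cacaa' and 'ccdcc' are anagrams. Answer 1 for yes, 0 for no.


Sort characters of 'cacaa': 'aaacc'
Sort characters of 'ccdcc': 'ccccd'
Sorted forms differ -> they are NOT anagrams
Result: 0

0


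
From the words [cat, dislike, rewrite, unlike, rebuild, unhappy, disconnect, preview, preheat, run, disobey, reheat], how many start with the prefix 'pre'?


Checking each word for prefix 'pre':
  'cat' -> no (count: 0)
  'dislike' -> no (count: 0)
  'rewrite' -> no (count: 0)
  'unlike' -> no (count: 0)
  'rebuild' -> no (count: 0)
  'unhappy' -> no (count: 0)
  'disconnect' -> no (count: 0)
  'preview' -> YES, starts with 'pre' (count: 1)
  'preheat' -> YES, starts with 'pre' (count: 2)
  'run' -> no (count: 2)
  'disobey' -> no (count: 2)
  'reheat' -> no (count: 2)
Total with prefix 'pre': 2

2


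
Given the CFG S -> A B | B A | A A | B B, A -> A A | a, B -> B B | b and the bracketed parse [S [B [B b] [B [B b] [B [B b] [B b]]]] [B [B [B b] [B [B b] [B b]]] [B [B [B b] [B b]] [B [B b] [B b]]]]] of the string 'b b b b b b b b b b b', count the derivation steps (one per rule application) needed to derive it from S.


Every bracketed nonterminal node [X ...] in the tree is produced by exactly one rule application.
Reading the tree off as a leftmost derivation:
  Step 1: S  =>  B B   (applied S -> B B)
  Step 2: B B  =>  B B B   (applied B -> B B)
  Step 3: B B B  =>  b B B   (applied B -> b)
  Step 4: b B B  =>  b B B B   (applied B -> B B)
  Step 5: b B B B  =>  b b B B   (applied B -> b)
  Step 6: b b B B  =>  b b B B B   (applied B -> B B)
  Step 7: b b B B B  =>  b b b B B   (applied B -> b)
  Step 8: b b b B B  =>  b b b b B   (applied B -> b)
  Step 9: b b b b B  =>  b b b b B B   (applied B -> B B)
  Step 10: b b b b B B  =>  b b b b B B B   (applied B -> B B)
  Step 11: b b b b B B B  =>  b b b b b B B   (applied B -> b)
  Step 12: b b b b b B B  =>  b b b b b B B B   (applied B -> B B)
  Step 13: b b b b b B B B  =>  b b b b b b B B   (applied B -> b)
  Step 14: b b b b b b B B  =>  b b b b b b b B   (applied B -> b)
  Step 15: b b b b b b b B  =>  b b b b b b b B B   (applied B -> B B)
  Step 16: b b b b b b b B B  =>  b b b b b b b B B B   (applied B -> B B)
  Step 17: b b b b b b b B B B  =>  b b b b b b b b B B   (applied B -> b)
  Step 18: b b b b b b b b B B  =>  b b b b b b b b b B   (applied B -> b)
  Step 19: b b b b b b b b b B  =>  b b b b b b b b b B B   (applied B -> B B)
  Step 20: b b b b b b b b b B B  =>  b b b b b b b b b b B   (applied B -> b)
  Step 21: b b b b b b b b b b B  =>  b b b b b b b b b b b   (applied B -> b)
Final yield: b b b b b b b b b b b
Total rewrite steps: 21

21


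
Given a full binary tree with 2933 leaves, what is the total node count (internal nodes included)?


Leaf nodes (terminals): 2933
Internal nodes = n - 1 = 2933 - 1 = 2932
Total = leaves + internal = 2933 + 2932 = 5865

5865


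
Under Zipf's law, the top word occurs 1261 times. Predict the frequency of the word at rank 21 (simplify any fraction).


Zipf's law: freq(rank) = f1 / rank
f1 = 1261, rank = 21
freq = 1261 / 21
GCD(1261, 21) = 1
Simplified: 1261/21

1261/21


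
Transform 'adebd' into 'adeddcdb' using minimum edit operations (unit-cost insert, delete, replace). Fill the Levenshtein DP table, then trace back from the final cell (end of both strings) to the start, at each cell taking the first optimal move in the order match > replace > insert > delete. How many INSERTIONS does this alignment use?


Edit distance = 4. Backtracking from cell (5, 8) with preference match > replace > insert > delete,
then listing the resulting alignment 'adebd' -> 'adeddcdb' left to right:
  Step 1: keep 'a'
  Step 2: keep 'd'
  Step 3: keep 'e'
  Step 4: insert 'd' [insertion #1]
  Step 5: insert 'd' [insertion #2]
  Step 6: replace b->c
  Step 7: keep 'd'
  Step 8: insert 'b' [insertion #3]
Total insertions: 3

3


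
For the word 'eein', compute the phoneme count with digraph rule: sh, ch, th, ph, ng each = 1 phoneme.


Parsing 'eein' greedily, digraphs first:
  'e' -> vowel phoneme (phonemes so far: 1)
  'e' -> vowel phoneme (phonemes so far: 2)
  'i' -> vowel phoneme (phonemes so far: 3)
  'n' -> consonant phoneme (phonemes so far: 4)
Total phonemes: 4

4


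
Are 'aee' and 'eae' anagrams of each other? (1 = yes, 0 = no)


Sort characters of 'aee': 'aee'
Sort characters of 'eae': 'aee'
Sorted forms match -> they ARE anagrams
Result: 1

1


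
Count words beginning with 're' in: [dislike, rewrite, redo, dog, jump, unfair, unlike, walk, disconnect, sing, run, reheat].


Checking each word for prefix 're':
  'dislike' -> no (count: 0)
  'rewrite' -> YES, starts with 're' (count: 1)
  'redo' -> YES, starts with 're' (count: 2)
  'dog' -> no (count: 2)
  'jump' -> no (count: 2)
  'unfair' -> no (count: 2)
  'unlike' -> no (count: 2)
  'walk' -> no (count: 2)
  'disconnect' -> no (count: 2)
  'sing' -> no (count: 2)
  'run' -> no (count: 2)
  'reheat' -> YES, starts with 're' (count: 3)
Total with prefix 're': 3

3


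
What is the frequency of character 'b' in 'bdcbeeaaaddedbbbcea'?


Scanning 'bdcbeeaaaddedbbbcea' for 'b':
  Position 0: 'b' -> MATCH (count: 1)
  Position 3: 'b' -> MATCH (count: 2)
  Position 13: 'b' -> MATCH (count: 3)
  Position 14: 'b' -> MATCH (count: 4)
  Position 15: 'b' -> MATCH (count: 5)
Total occurrences of 'b': 5

5


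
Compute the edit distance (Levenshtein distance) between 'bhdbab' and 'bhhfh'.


Building DP table for s1='bhdbab' (len 6) and s2='bhhfh' (len 5):
       b  h  h  f  h
    0  1  2  3  4  5
  b 1  0  1  2  3  4
  h 2  1  0  1  2  3
  d 3  2  1  1  2  3
  b 4  3  2  2  2  3
  a 5  4  3  3  3  3
  b 6  5  4  4  4  4
Edit distance = dp[6][5] = 4

4


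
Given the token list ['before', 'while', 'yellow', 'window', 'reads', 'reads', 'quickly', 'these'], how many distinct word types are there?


Listing all tokens and tracking unique types:
  Token 1: 'before' -> NEW (unique so far: 1)
  Token 2: 'while' -> NEW (unique so far: 2)
  Token 3: 'yellow' -> NEW (unique so far: 3)
  Token 4: 'window' -> NEW (unique so far: 4)
  Token 5: 'reads' -> NEW (unique so far: 5)
  Token 6: 'reads' -> duplicate (unique so far: 5)
  Token 7: 'quickly' -> NEW (unique so far: 6)
  Token 8: 'these' -> NEW (unique so far: 7)
Unique types: ('before', 'quickly', 'reads', 'these', 'while', 'window', 'yellow')
Vocabulary size: 7

7


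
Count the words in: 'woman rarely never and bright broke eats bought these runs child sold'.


Counting words by splitting on spaces:
  Word 1: 'woman'
  Word 2: 'rarely'
  Word 3: 'never'
  Word 4: 'and'
  Word 5: 'bright'
  Word 6: 'broke'
  Word 7: 'eats'
  Word 8: 'bought'
  Word 9: 'these'
  Word 10: 'runs'
  Word 11: 'child'
  Word 12: 'sold'
Total words: 12

12


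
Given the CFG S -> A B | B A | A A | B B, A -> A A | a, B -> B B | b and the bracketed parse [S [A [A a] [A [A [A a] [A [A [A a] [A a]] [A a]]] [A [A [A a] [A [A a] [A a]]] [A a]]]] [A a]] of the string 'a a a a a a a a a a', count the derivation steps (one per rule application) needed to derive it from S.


Every bracketed nonterminal node [X ...] in the tree is produced by exactly one rule application.
Reading the tree off as a leftmost derivation:
  Step 1: S  =>  A A   (applied S -> A A)
  Step 2: A A  =>  A A A   (applied A -> A A)
  Step 3: A A A  =>  a A A   (applied A -> a)
  Step 4: a A A  =>  a A A A   (applied A -> A A)
  Step 5: a A A A  =>  a A A A A   (applied A -> A A)
  Step 6: a A A A A  =>  a a A A A   (applied A -> a)
  Step 7: a a A A A  =>  a a A A A A   (applied A -> A A)
  Step 8: a a A A A A  =>  a a A A A A A   (applied A -> A A)
  Step 9: a a A A A A A  =>  a a a A A A A   (applied A -> a)
  Step 10: a a a A A A A  =>  a a a a A A A   (applied A -> a)
  Step 11: a a a a A A A  =>  a a a a a A A   (applied A -> a)
  Step 12: a a a a a A A  =>  a a a a a A A A   (applied A -> A A)
  Step 13: a a a a a A A A  =>  a a a a a A A A A   (applied A -> A A)
  Step 14: a a a a a A A A A  =>  a a a a a a A A A   (applied A -> a)
  Step 15: a a a a a a A A A  =>  a a a a a a A A A A   (applied A -> A A)
  Step 16: a a a a a a A A A A  =>  a a a a a a a A A A   (applied A -> a)
  Step 17: a a a a a a a A A A  =>  a a a a a a a a A A   (applied A -> a)
  Step 18: a a a a a a a a A A  =>  a a a a a a a a a A   (applied A -> a)
  Step 19: a a a a a a a a a A  =>  a a a a a a a a a a   (applied A -> a)
Final yield: a a a a a a a a a a
Total rewrite steps: 19

19


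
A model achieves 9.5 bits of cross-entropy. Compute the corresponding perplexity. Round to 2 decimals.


Perplexity formula: PP = 2^H
H = 9.5
PP = 2^9.5
Decompose: 2^9.5 = 2^9 * 2^0.5 = 2^9 * sqrt(2)
2^9 = 512, sqrt(2) ~ 1.4142136
PP ~ 512 * 1.4142136 = 724.0773632
Rounded to 2 decimals: 724.08

724.08


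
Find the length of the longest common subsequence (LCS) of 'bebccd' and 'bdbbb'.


DP table for LCS of 'bebccd' and 'bdbbb':
       b  d  b  b  b
    0  0  0  0  0  0
  b 0  1  1  1  1  1
  e 0  1  1  1  1  1
  b 0  1  1  2  2  2
  c 0  1  1  2  2  2
  c 0  1  1  2  2  2
  d 0  1  2  2  2  2
LCS: 'bb'
LCS length = 2

2


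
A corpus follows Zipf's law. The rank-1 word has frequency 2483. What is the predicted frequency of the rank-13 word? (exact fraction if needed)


Zipf's law: freq(rank) = f1 / rank
f1 = 2483, rank = 13
freq = 2483 / 13
= 191

191


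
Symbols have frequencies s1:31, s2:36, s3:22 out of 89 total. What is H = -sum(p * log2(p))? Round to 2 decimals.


Computing entropy H = -sum(p_i * log2(p_i)):
  s1: p = 31/89 = 0.3483, -p*log2(p) = 0.5300
  s2: p = 36/89 = 0.4045, -p*log2(p) = 0.5282
  s3: p = 22/89 = 0.2472, -p*log2(p) = 0.4984
H = sum of terms = 1.5566
Rounded to 2 decimals: 1.56

1.56


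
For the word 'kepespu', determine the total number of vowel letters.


Scanning each character of 'kepespu':
  Position 1: 'k' -> consonant (running count: 0)
  Position 2: 'e' -> vowel (running count: 1)
  Position 3: 'p' -> consonant (running count: 1)
  Position 4: 'e' -> vowel (running count: 2)
  Position 5: 's' -> consonant (running count: 2)
  Position 6: 'p' -> consonant (running count: 2)
  Position 7: 'u' -> vowel (running count: 3)
Total vowels: 3

3


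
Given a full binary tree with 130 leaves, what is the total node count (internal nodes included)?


Leaf nodes (terminals): 130
Internal nodes = n - 1 = 130 - 1 = 129
Total = leaves + internal = 130 + 129 = 259

259


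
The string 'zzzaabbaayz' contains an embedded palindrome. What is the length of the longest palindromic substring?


Scanning 'zzzaabbaayz' for palindromic substrings.
Substring at positions 3-8: 'aabbaa'.
Check: reverse('aabbaa') = 'aabbaa' -> palindrome confirmed.
Neighbouring characters ('z' / 'y') break symmetry, so it cannot extend further.
No longer palindromic substring exists; longest length = 6

6


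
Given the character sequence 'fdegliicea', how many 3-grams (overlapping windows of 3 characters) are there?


String 'fdegliicea' has length L = 10.
Number of overlapping n-grams = L - n + 1
Substituting: 10 - 3 + 1 = 8

8


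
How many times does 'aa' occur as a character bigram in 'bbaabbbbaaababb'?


Scanning 'bbaabbbbaaababb' for bigram 'aa':
  Position 0: 'bb' -> no
  Position 1: 'ba' -> no
  Position 2: 'aa' -> MATCH
  Position 3: 'ab' -> no
  Position 4: 'bb' -> no
  Position 5: 'bb' -> no
  Position 6: 'bb' -> no
  Position 7: 'ba' -> no
  Position 8: 'aa' -> MATCH
  Position 9: 'aa' -> MATCH
  Position 10: 'ab' -> no
  Position 11: 'ba' -> no
  Position 12: 'ab' -> no
  Position 13: 'bb' -> no
Total matches: 3

3


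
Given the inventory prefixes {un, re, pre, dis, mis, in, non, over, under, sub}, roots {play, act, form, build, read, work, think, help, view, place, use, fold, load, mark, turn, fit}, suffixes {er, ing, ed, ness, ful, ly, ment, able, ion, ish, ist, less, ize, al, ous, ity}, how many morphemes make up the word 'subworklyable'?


Segmenting 'subworklyable' against the inventory:
  'sub' -> prefix (morpheme 1)
  'work' -> root (morpheme 2)
  'ly' -> suffix (morpheme 3)
  'able' -> suffix (morpheme 4)
Total morphemes: 4

4


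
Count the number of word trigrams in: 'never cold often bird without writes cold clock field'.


Word trigrams from [9] words:
  Trigram 1: (never cold often)
  Trigram 2: (cold often bird)
  Trigram 3: (often bird without)
  Trigram 4: (bird without writes)
  Trigram 5: (without writes cold)
  Trigram 6: (writes cold clock)
  Trigram 7: (cold clock field)
Total word trigrams: 9 - 2 = 7

7


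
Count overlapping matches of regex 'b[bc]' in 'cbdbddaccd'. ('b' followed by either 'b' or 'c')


Pattern: b[bc] means 'b' followed by either 'b' or 'c'.
Scanning 'cbdbddaccd' position-by-position:
  Pos 0: window 'cb' -> no
  Pos 1: window 'bd' -> no
  Pos 2: window 'db' -> no
  Pos 3: window 'bd' -> no
  Pos 4: window 'dd' -> no
  Pos 5: window 'da' -> no
  Pos 6: window 'ac' -> no
  Pos 7: window 'cc' -> no
  Pos 8: window 'cd' -> no
  Pos 9: window 'd' -> no
Total matches: 0

0


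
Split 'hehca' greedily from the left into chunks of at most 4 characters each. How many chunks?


'hehca' has 5 characters.
Chunking with max size 4:
  Chunk 1: 'hehc' (positions 0-3)
  Chunk 2: 'a' (positions 4-4)
Total chunks: ceil(5 / 4) = 2

2


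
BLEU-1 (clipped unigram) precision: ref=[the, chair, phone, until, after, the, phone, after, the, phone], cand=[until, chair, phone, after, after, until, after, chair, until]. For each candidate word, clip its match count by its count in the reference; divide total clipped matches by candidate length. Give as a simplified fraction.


Reference word counts: {'after': 2, 'chair': 1, 'phone': 3, 'the': 3, 'until': 1}
Checking each candidate word (with clipping):
  'until' -> in reference (ref count 1, used 1/1) -> match (matches: 1)
  'chair' -> in reference (ref count 1, used 1/1) -> match (matches: 2)
  'phone' -> in reference (ref count 3, used 1/3) -> match (matches: 3)
  'after' -> in reference (ref count 2, used 1/2) -> match (matches: 4)
  'after' -> in reference (ref count 2, used 2/2) -> match (matches: 5)
  'until' -> ref count 1 already used up (1/1) -> clipped, no match (matches: 5)
  'after' -> ref count 2 already used up (2/2) -> clipped, no match (matches: 5)
  'chair' -> ref count 1 already used up (1/1) -> clipped, no match (matches: 5)
  'until' -> ref count 1 already used up (1/1) -> clipped, no match (matches: 5)
Clipped matches: 5, Candidate length: 9
Precision = 5/9

5/9


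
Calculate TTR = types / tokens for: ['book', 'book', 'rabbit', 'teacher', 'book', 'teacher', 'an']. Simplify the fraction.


Tokens: 7
Unique types: ('an', 'book', 'rabbit', 'teacher') = 4
TTR = 4/7
Already in lowest terms.

4/7


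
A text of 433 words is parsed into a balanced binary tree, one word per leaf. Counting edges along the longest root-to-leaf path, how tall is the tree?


In a balanced binary tree with n leaves the deepest leaf is ceil(log2(n)) edges below the root.
log2(433) = 8.7582
ceil(8.7582) = 9
height (edges) = 9

9


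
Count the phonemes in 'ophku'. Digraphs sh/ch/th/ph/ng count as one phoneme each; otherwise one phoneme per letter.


Parsing 'ophku' greedily, digraphs first:
  'o' -> vowel phoneme (phonemes so far: 1)
  'ph' -> digraph (1 consonant phoneme) (phonemes so far: 2)
  'k' -> consonant phoneme (phonemes so far: 3)
  'u' -> vowel phoneme (phonemes so far: 4)
Total phonemes: 4

4


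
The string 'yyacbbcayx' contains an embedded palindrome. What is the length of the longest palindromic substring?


Scanning 'yyacbbcayx' for palindromic substrings.
Substring at positions 1-8: 'yacbbcay'.
Check: reverse('yacbbcay') = 'yacbbcay' -> palindrome confirmed.
Neighbouring characters ('y' / 'x') break symmetry, so it cannot extend further.
No longer palindromic substring exists; longest length = 8

8


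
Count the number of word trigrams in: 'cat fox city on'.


Word trigrams from [4] words:
  Trigram 1: (cat fox city)
  Trigram 2: (fox city on)
Total word trigrams: 4 - 2 = 2

2


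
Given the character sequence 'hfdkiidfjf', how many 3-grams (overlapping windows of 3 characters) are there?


String 'hfdkiidfjf' has length L = 10.
Number of overlapping n-grams = L - n + 1
Substituting: 10 - 3 + 1 = 8

8


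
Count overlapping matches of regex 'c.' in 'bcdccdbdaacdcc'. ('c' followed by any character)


Pattern: c. means 'c' followed by any character.
Scanning 'bcdccdbdaacdcc' position-by-position:
  Pos 0: window 'bc' -> no
  Pos 1: window 'cd' -> MATCH
  Pos 2: window 'dc' -> no
  Pos 3: window 'cc' -> MATCH
  Pos 4: window 'cd' -> MATCH
  Pos 5: window 'db' -> no
  Pos 6: window 'bd' -> no
  Pos 7: window 'da' -> no
  Pos 8: window 'aa' -> no
  Pos 9: window 'ac' -> no
  Pos 10: window 'cd' -> MATCH
  Pos 11: window 'dc' -> no
  Pos 12: window 'cc' -> MATCH
  Pos 13: window 'c' -> no
Total matches: 5

5


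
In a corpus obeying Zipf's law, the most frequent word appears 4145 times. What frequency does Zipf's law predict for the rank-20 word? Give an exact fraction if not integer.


Zipf's law: freq(rank) = f1 / rank
f1 = 4145, rank = 20
freq = 4145 / 20
GCD(4145, 20) = 5
Simplified: 829/4

829/4


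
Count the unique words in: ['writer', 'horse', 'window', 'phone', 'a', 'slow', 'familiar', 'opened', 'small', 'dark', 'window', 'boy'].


Listing all tokens and tracking unique types:
  Token 1: 'writer' -> NEW (unique so far: 1)
  Token 2: 'horse' -> NEW (unique so far: 2)
  Token 3: 'window' -> NEW (unique so far: 3)
  Token 4: 'phone' -> NEW (unique so far: 4)
  Token 5: 'a' -> NEW (unique so far: 5)
  Token 6: 'slow' -> NEW (unique so far: 6)
  Token 7: 'familiar' -> NEW (unique so far: 7)
  Token 8: 'opened' -> NEW (unique so far: 8)
  Token 9: 'small' -> NEW (unique so far: 9)
  Token 10: 'dark' -> NEW (unique so far: 10)
  Token 11: 'window' -> duplicate (unique so far: 10)
  Token 12: 'boy' -> NEW (unique so far: 11)
Unique types: ('a', 'boy', 'dark', 'familiar', 'horse', 'opened', 'phone', 'slow', 'small', 'window', 'writer')
Vocabulary size: 11

11


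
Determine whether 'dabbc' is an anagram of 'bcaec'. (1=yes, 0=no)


Sort characters of 'dabbc': 'abbcd'
Sort characters of 'bcaec': 'abcce'
Sorted forms differ -> they are NOT anagrams
Result: 0

0


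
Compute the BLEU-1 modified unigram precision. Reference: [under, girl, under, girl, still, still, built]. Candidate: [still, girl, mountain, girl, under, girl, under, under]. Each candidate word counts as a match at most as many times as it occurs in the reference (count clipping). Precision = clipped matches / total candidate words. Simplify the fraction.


Reference word counts: {'built': 1, 'girl': 2, 'still': 2, 'under': 2}
Checking each candidate word (with clipping):
  'still' -> in reference (ref count 2, used 1/2) -> match (matches: 1)
  'girl' -> in reference (ref count 2, used 1/2) -> match (matches: 2)
  'mountain' -> not in reference -> no match (matches: 2)
  'girl' -> in reference (ref count 2, used 2/2) -> match (matches: 3)
  'under' -> in reference (ref count 2, used 1/2) -> match (matches: 4)
  'girl' -> ref count 2 already used up (2/2) -> clipped, no match (matches: 4)
  'under' -> in reference (ref count 2, used 2/2) -> match (matches: 5)
  'under' -> ref count 2 already used up (2/2) -> clipped, no match (matches: 5)
Clipped matches: 5, Candidate length: 8
Precision = 5/8

5/8


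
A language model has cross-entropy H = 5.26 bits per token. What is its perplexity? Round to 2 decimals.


Perplexity formula: PP = 2^H
H = 5.26
PP = 2^5.26
Decompose: 2^5.26 = 2^5 * 2^0.26
2^5 = 32, 2^0.26 ~ 1.1974787
PP ~ 32 * 1.1974787 = 38.3193184
Rounded to 2 decimals: 38.32

38.32


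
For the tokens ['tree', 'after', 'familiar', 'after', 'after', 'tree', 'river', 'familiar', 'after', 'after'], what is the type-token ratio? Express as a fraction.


Tokens: 10
Unique types: ('after', 'familiar', 'river', 'tree') = 4
TTR = 4/10
Simplify: divide both by 2 -> 2/5
TTR = 2/5

2/5


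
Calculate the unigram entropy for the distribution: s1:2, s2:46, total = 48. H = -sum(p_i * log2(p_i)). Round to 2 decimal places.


Computing entropy H = -sum(p_i * log2(p_i)):
  s1: p = 2/48 = 0.0417, -p*log2(p) = 0.1910
  s2: p = 46/48 = 0.9583, -p*log2(p) = 0.0588
H = sum of terms = 0.2498
Rounded to 2 decimals: 0.25

0.25


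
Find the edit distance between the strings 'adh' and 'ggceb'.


Building DP table for s1='adh' (len 3) and s2='ggceb' (len 5):
       g  g  c  e  b
    0  1  2  3  4  5
  a 1  1  2  3  4  5
  d 2  2  2  3  4  5
  h 3  3  3  3  4  5
Edit distance = dp[3][5] = 5

5


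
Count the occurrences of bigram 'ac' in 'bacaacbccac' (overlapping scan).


Scanning 'bacaacbccac' for bigram 'ac':
  Position 0: 'ba' -> no
  Position 1: 'ac' -> MATCH
  Position 2: 'ca' -> no
  Position 3: 'aa' -> no
  Position 4: 'ac' -> MATCH
  Position 5: 'cb' -> no
  Position 6: 'bc' -> no
  Position 7: 'cc' -> no
  Position 8: 'ca' -> no
  Position 9: 'ac' -> MATCH
Total matches: 3

3


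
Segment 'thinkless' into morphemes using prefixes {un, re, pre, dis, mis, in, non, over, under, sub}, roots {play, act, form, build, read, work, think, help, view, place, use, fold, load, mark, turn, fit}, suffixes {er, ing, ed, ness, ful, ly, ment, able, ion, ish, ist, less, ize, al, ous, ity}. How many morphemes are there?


Segmenting 'thinkless' against the inventory:
  'think' -> root (morpheme 1)
  'less' -> suffix (morpheme 2)
Total morphemes: 2

2


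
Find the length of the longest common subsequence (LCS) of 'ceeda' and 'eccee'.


DP table for LCS of 'ceeda' and 'eccee':
       e  c  c  e  e
    0  0  0  0  0  0
  c 0  0  1  1  1  1
  e 0  1  1  1  2  2
  e 0  1  1  1  2  3
  d 0  1  1  1  2  3
  a 0  1  1  1  2  3
LCS: 'cee'
LCS length = 3

3


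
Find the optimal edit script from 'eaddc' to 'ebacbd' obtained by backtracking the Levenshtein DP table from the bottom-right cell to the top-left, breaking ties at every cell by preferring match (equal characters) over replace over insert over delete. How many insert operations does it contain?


Edit distance = 4. Backtracking from cell (5, 6) with preference match > replace > insert > delete,
then listing the resulting alignment 'eaddc' -> 'ebacbd' left to right:
  Step 1: keep 'e'
  Step 2: insert 'b' [insertion #1]
  Step 3: keep 'a'
  Step 4: replace d->c
  Step 5: replace d->b
  Step 6: replace c->d
Total insertions: 1

1


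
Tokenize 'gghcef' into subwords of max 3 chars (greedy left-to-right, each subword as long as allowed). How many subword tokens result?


'gghcef' has 6 characters.
Chunking with max size 3:
  Chunk 1: 'ggh' (positions 0-2)
  Chunk 2: 'cef' (positions 3-5)
Total chunks: ceil(6 / 3) = 2

2


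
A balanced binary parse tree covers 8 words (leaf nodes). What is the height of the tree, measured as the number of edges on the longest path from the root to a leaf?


In a balanced binary tree with n leaves the deepest leaf is ceil(log2(n)) edges below the root.
log2(8) = 3.0000
ceil(3.0000) = 3
height (edges) = 3

3
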